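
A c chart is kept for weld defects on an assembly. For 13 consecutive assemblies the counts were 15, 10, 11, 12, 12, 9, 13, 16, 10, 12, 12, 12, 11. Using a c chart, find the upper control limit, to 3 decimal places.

c̄ = (15 + 10 + 11 + 12 + 12 + 9 + 13 + 16 + 10 + 12 + 12 + 12 + 11) / 13 = 155 / 13 = 11.9231
UCL = c̄ + 3√c̄ = 11.9231 + 3 × √11.9231 = 11.9231 + 3 × 3.4530 = 22.2820

22.282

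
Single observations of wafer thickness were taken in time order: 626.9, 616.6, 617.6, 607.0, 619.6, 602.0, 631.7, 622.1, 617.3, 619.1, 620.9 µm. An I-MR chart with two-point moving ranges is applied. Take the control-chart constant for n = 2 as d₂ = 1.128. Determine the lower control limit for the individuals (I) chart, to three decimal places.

X̄ = (626.9 + 616.6 + 617.6 + 607.0 + 619.6 + 602.0 + 631.7 + 622.1 + 617.3 + 619.1 + 620.9) / 11 = 618.2545
Moving ranges: 10.3, 1.0, 10.6, 12.6, 17.6, 29.7, 9.6, 4.8, 1.8, 1.8; M̄R̄ = 99.8000 / 10 = 9.9800
LCL = X̄ − 3·M̄R̄/d₂ = 618.2545 − 3 × 9.9800 / 1.128 = 591.7120

591.712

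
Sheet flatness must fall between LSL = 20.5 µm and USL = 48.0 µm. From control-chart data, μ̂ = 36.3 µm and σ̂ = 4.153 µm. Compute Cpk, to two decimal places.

0.94

Cpu = (USL − μ̂) / (3σ̂) = (48.0 − 36.3) / (3 × 4.153) = 0.9391; Cpl = (μ̂ − LSL) / (3σ̂) = (36.3 − 20.5) / (3 × 4.153) = 1.2682; Cpk = min(Cpu, Cpl) = 0.9391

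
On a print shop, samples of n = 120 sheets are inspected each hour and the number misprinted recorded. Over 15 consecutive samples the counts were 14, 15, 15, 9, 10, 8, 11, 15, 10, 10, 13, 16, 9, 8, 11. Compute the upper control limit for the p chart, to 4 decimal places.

0.1776

p̄ = Σdᵢ / (k·n) = 174 / (15 × 120) = 0.09667
UCL = p̄ + 3·√(p̄(1−p̄)/n) = 0.09667 + 3 × √(0.09667×0.90333/120) = 0.09667 + 3 × 0.02698 = 0.17759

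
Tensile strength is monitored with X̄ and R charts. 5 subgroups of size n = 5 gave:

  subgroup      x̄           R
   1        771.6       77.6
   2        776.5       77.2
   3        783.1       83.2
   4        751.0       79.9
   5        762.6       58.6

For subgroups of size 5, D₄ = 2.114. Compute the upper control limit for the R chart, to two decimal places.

159.18

R̄ = (77.6 + 77.2 + 83.2 + 79.9 + 58.6) / 5 = 376.5000 / 5 = 75.3000
UCL_R = D₄·R̄ = 2.114 × 75.3000 = 159.1842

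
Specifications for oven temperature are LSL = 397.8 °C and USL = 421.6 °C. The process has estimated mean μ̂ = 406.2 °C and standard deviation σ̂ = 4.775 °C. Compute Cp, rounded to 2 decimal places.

Cp = (USL − LSL) / (6σ̂) = (421.6 − 397.8) / (6 × 4.775) = 23.8000 / 28.6500 = 0.8307

0.83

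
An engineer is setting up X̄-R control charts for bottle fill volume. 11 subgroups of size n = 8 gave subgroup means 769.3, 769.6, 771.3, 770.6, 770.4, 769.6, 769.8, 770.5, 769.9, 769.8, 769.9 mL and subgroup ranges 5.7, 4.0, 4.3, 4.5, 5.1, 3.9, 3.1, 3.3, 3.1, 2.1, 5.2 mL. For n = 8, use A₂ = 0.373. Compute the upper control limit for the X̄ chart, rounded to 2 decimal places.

771.57

X̄̄ = (769.3 + 769.6 + 771.3 + 770.6 + 770.4 + 769.6 + 769.8 + 770.5 + 769.9 + 769.8 + 769.9) / 11 = 8470.7000 / 11 = 770.0636
R̄ = (5.7 + 4.0 + 4.3 + 4.5 + 5.1 + 3.9 + 3.1 + 3.3 + 3.1 + 2.1 + 5.2) / 11 = 44.3000 / 11 = 4.0273
UCL = X̄̄ + A₂·R̄ = 770.0636 + 0.373 × 4.0273 = 771.5658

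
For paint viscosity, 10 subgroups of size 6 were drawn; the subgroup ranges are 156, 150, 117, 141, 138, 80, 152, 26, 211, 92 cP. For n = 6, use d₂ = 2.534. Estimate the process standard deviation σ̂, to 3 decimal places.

49.842

R̄ = (156 + 150 + 117 + 141 + 138 + 80 + 152 + 26 + 211 + 92) / 10 = 126.3000
σ̂ = R̄ / d₂ = 126.3000 / 2.534 = 49.8421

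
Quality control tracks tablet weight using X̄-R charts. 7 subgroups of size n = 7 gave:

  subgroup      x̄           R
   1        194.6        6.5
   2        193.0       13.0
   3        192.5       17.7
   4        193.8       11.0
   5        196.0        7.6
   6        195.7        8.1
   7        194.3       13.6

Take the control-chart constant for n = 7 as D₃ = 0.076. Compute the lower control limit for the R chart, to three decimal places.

0.841

R̄ = (6.5 + 13.0 + 17.7 + 11.0 + 7.6 + 8.1 + 13.6) / 7 = 77.5000 / 7 = 11.0714
LCL_R = D₃·R̄ = 0.076 × 11.0714 = 0.8414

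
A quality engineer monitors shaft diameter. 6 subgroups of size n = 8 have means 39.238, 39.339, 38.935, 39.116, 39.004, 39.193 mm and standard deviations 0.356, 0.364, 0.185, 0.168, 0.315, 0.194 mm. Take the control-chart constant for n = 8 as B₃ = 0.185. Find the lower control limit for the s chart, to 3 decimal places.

0.049

s̄ = (0.356 + 0.364 + 0.185 + 0.168 + 0.315 + 0.194) / 6 = 0.2637
LCL_s = B₃·s̄ = 0.185 × 0.2637 = 0.0488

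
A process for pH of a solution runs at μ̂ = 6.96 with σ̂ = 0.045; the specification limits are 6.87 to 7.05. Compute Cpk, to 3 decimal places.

Cpu = (USL − μ̂) / (3σ̂) = (7.05 − 6.96) / (3 × 0.045) = 0.6667; Cpl = (μ̂ − LSL) / (3σ̂) = (6.96 − 6.87) / (3 × 0.045) = 0.6667; Cpk = min(Cpu, Cpl) = 0.6667

0.667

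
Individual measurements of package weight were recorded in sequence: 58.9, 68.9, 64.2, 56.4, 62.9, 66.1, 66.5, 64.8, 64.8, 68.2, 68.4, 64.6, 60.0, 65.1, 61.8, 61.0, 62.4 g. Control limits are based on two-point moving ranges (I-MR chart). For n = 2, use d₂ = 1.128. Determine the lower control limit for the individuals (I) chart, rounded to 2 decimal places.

54.37

X̄ = (58.9 + 68.9 + 64.2 + 56.4 + 62.9 + 66.1 + 66.5 + 64.8 + 64.8 + 68.2 + 68.4 + 64.6 + 60.0 + 65.1 + 61.8 + 61.0 + 62.4) / 17 = 63.8235
Moving ranges: 10.0, 4.7, 7.8, 6.5, 3.2, 0.4, 1.7, 0.0, 3.4, 0.2, 3.8, 4.6, 5.1, 3.3, 0.8, 1.4; M̄R̄ = 56.9000 / 16 = 3.5562
LCL = X̄ − 3·M̄R̄/d₂ = 63.8235 − 3 × 3.5562 / 1.128 = 54.3654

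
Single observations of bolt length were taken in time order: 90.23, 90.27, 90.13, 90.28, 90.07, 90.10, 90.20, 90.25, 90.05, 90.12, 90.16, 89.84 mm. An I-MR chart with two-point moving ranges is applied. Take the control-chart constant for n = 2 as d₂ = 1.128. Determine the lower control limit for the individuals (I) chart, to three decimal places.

X̄ = (90.23 + 90.27 + 90.13 + 90.28 + 90.07 + 90.10 + 90.20 + 90.25 + 90.05 + 90.12 + 90.16 + 89.84) / 12 = 90.1417
Moving ranges: 0.04, 0.14, 0.15, 0.21, 0.03, 0.10, 0.05, 0.20, 0.07, 0.04, 0.32; M̄R̄ = 1.3500 / 11 = 0.1227
LCL = X̄ − 3·M̄R̄/d₂ = 90.1417 − 3 × 0.1227 / 1.128 = 89.8153

89.815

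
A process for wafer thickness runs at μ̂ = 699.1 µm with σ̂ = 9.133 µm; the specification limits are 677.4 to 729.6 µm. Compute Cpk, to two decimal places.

0.79

Cpu = (USL − μ̂) / (3σ̂) = (729.6 − 699.1) / (3 × 9.133) = 1.1132; Cpl = (μ̂ − LSL) / (3σ̂) = (699.1 − 677.4) / (3 × 9.133) = 0.7920; Cpk = min(Cpu, Cpl) = 0.7920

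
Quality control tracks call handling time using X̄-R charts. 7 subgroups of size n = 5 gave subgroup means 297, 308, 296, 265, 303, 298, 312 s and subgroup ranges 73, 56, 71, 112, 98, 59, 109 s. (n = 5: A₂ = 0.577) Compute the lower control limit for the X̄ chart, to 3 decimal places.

X̄̄ = (297 + 308 + 296 + 265 + 303 + 298 + 312) / 7 = 2079.0000 / 7 = 297.0000
R̄ = (73 + 56 + 71 + 112 + 98 + 59 + 109) / 7 = 578.0000 / 7 = 82.5714
LCL = X̄̄ − A₂·R̄ = 297.0000 − 0.577 × 82.5714 = 249.3563

249.356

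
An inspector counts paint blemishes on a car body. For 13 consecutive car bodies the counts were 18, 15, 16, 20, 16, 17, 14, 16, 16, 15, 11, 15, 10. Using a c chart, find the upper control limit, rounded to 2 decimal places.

27.05

c̄ = (18 + 15 + 16 + 20 + 16 + 17 + 14 + 16 + 16 + 15 + 11 + 15 + 10) / 13 = 199 / 13 = 15.3077
UCL = c̄ + 3√c̄ = 15.3077 + 3 × √15.3077 = 15.3077 + 3 × 3.9125 = 27.0452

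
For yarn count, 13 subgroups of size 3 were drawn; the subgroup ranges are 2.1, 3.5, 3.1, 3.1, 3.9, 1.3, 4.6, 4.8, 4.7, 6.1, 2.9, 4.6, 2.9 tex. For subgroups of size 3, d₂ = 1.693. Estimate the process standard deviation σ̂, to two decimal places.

R̄ = (2.1 + 3.5 + 3.1 + 3.1 + 3.9 + 1.3 + 4.6 + 4.8 + 4.7 + 6.1 + 2.9 + 4.6 + 2.9) / 13 = 3.6615
σ̂ = R̄ / d₂ = 3.6615 / 1.693 = 2.1628

2.16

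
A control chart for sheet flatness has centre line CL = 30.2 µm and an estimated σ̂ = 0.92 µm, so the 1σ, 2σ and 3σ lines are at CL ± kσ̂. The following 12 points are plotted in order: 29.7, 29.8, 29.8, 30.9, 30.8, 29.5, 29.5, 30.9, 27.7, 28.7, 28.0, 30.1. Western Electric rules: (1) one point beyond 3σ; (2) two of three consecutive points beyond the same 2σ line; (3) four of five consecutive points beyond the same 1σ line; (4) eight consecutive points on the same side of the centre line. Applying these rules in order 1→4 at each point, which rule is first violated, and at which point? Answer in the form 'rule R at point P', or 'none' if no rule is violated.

rule 2 at point 11

Zone of each point (C = within 1σ̂, B = 1σ̂–2σ̂, A = 2σ̂–3σ̂, * = beyond 3σ̂; sign = side of CL): 1:-C, 2:-C, 3:-C, 4:+C, 5:+C, 6:-C, 7:-C, 8:+C, 9:-A, 10:-B, 11:-A, 12:-C
Rule 2 (two of three consecutive points beyond the same 2σ limit) is satisfied at point 11.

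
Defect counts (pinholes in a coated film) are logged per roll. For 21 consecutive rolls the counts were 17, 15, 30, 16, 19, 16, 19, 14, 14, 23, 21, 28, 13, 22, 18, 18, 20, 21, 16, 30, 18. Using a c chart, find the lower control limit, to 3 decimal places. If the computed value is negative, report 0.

6.205

c̄ = (17 + 15 + 30 + 16 + 19 + 16 + 19 + 14 + 14 + 23 + 21 + 28 + 13 + 22 + 18 + 18 + 20 + 21 + 16 + 30 + 18) / 21 = 408 / 21 = 19.4286
LCL = c̄ − 3√c̄ = 19.4286 − 3 × 4.4078 = 6.2052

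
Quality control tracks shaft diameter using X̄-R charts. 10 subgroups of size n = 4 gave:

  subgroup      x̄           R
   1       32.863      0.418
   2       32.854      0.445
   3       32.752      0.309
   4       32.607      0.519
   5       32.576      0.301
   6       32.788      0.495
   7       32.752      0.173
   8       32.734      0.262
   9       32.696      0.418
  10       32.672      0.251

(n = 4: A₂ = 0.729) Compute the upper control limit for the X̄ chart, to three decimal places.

X̄̄ = (32.863 + 32.854 + 32.752 + 32.607 + 32.576 + 32.788 + 32.752 + 32.734 + 32.696 + 32.672) / 10 = 327.2940 / 10 = 32.7294
R̄ = (0.418 + 0.445 + 0.309 + 0.519 + 0.301 + 0.495 + 0.173 + 0.262 + 0.418 + 0.251) / 10 = 3.5910 / 10 = 0.3591
UCL = X̄̄ + A₂·R̄ = 32.7294 + 0.729 × 0.3591 = 32.9912

32.991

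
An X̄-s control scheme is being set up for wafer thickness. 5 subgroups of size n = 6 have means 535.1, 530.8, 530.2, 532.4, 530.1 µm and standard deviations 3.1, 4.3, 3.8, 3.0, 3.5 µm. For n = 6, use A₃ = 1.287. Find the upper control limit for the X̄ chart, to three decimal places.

X̄̄ = (535.1 + 530.8 + 530.2 + 532.4 + 530.1) / 5 = 531.7200
s̄ = (3.1 + 4.3 + 3.8 + 3.0 + 3.5) / 5 = 3.5400
UCL = X̄̄ + A₃·s̄ = 531.7200 + 1.287 × 3.5400 = 536.2760

536.276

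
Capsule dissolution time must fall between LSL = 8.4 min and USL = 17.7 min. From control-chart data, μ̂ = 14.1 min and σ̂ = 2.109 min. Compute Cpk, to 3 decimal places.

0.569

Cpu = (USL − μ̂) / (3σ̂) = (17.7 − 14.1) / (3 × 2.109) = 0.5690; Cpl = (μ̂ − LSL) / (3σ̂) = (14.1 − 8.4) / (3 × 2.109) = 0.9009; Cpk = min(Cpu, Cpl) = 0.5690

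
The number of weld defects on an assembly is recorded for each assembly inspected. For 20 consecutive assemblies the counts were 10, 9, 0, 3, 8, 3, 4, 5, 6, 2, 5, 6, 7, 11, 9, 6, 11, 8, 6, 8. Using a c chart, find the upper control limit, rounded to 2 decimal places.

c̄ = (10 + 9 + 0 + 3 + 8 + 3 + 4 + 5 + 6 + 2 + 5 + 6 + 7 + 11 + 9 + 6 + 11 + 8 + 6 + 8) / 20 = 127 / 20 = 6.3500
UCL = c̄ + 3√c̄ = 6.3500 + 3 × √6.3500 = 6.3500 + 3 × 2.5199 = 13.9098

13.91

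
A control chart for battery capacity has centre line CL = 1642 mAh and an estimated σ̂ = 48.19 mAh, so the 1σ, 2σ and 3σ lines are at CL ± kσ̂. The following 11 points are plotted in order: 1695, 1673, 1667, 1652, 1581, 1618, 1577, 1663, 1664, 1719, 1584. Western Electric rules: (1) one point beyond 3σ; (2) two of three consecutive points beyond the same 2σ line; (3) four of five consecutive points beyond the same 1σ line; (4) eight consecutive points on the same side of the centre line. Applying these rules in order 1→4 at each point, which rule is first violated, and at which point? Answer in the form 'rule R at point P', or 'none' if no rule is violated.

none

Zone of each point (C = within 1σ̂, B = 1σ̂–2σ̂, A = 2σ̂–3σ̂, * = beyond 3σ̂; sign = side of CL): 1:+B, 2:+C, 3:+C, 4:+C, 5:-B, 6:-C, 7:-B, 8:+C, 9:+C, 10:+B, 11:-B
No rule fires across all 11 points.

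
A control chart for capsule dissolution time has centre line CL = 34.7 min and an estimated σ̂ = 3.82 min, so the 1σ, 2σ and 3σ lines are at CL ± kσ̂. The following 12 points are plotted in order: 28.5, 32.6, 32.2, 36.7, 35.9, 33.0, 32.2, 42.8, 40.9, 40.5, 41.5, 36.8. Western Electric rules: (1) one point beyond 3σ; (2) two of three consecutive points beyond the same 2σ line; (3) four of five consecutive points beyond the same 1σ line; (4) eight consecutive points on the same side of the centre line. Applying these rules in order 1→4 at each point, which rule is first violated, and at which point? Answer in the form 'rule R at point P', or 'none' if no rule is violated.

rule 3 at point 11

Zone of each point (C = within 1σ̂, B = 1σ̂–2σ̂, A = 2σ̂–3σ̂, * = beyond 3σ̂; sign = side of CL): 1:-B, 2:-C, 3:-C, 4:+C, 5:+C, 6:-C, 7:-C, 8:+A, 9:+B, 10:+B, 11:+B, 12:+C
Rule 3 (four of five consecutive points beyond the same 1σ limit) is satisfied at point 11.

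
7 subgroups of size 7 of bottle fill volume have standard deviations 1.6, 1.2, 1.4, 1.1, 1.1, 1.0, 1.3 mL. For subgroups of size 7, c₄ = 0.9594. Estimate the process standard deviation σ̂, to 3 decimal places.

1.295

s̄ = (1.6 + 1.2 + 1.4 + 1.1 + 1.1 + 1.0 + 1.3) / 7 = 1.2429
σ̂ = s̄ / c₄ = 1.2429 / 0.9594 = 1.2955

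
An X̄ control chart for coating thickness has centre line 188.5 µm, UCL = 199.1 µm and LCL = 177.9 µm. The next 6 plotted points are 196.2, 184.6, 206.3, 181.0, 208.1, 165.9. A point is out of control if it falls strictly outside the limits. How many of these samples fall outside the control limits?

Compare each point to [177.9, 199.1]: sample 3 = 206.3 > UCL; sample 5 = 208.1 > UCL; sample 6 = 165.9 < LCL.

3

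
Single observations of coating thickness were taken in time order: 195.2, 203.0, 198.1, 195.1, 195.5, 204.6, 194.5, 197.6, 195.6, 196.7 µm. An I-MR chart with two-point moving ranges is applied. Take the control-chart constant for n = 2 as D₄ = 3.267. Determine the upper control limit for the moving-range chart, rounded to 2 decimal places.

15.06

Moving ranges: 7.8, 4.9, 3.0, 0.4, 9.1, 10.1, 3.1, 2.0, 1.1; M̄R̄ = 41.5000 / 9 = 4.6111
UCL_MR = D₄·M̄R̄ = 3.267 × 4.6111 = 15.0645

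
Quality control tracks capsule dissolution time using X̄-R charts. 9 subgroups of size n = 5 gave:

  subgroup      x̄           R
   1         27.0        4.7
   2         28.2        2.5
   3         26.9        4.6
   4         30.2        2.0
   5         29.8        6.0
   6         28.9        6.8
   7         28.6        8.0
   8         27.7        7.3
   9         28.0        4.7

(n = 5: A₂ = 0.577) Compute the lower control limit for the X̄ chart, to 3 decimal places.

X̄̄ = (27.0 + 28.2 + 26.9 + 30.2 + 29.8 + 28.9 + 28.6 + 27.7 + 28.0) / 9 = 255.3000 / 9 = 28.3667
R̄ = (4.7 + 2.5 + 4.6 + 2.0 + 6.0 + 6.8 + 8.0 + 7.3 + 4.7) / 9 = 46.6000 / 9 = 5.1778
LCL = X̄̄ − A₂·R̄ = 28.3667 − 0.577 × 5.1778 = 25.3791

25.379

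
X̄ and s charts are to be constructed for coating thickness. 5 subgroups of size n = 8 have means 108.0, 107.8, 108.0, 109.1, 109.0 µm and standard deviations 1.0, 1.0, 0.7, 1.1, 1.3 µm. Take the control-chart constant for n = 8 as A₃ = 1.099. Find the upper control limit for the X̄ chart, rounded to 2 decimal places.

X̄̄ = (108.0 + 107.8 + 108.0 + 109.1 + 109.0) / 5 = 108.3800
s̄ = (1.0 + 1.0 + 0.7 + 1.1 + 1.3) / 5 = 1.0200
UCL = X̄̄ + A₃·s̄ = 108.3800 + 1.099 × 1.0200 = 109.5010

109.50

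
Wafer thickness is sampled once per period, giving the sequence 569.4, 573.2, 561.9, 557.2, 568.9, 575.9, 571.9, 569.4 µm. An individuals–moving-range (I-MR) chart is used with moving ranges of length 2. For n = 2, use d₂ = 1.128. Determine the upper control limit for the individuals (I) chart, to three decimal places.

X̄ = (569.4 + 573.2 + 561.9 + 557.2 + 568.9 + 575.9 + 571.9 + 569.4) / 8 = 568.4750
Moving ranges: 3.8, 11.3, 4.7, 11.7, 7.0, 4.0, 2.5; M̄R̄ = 45.0000 / 7 = 6.4286
UCL = X̄ + 3·M̄R̄/d₂ = 568.4750 + 3 × 6.4286 / 1.128 = 585.5723

585.572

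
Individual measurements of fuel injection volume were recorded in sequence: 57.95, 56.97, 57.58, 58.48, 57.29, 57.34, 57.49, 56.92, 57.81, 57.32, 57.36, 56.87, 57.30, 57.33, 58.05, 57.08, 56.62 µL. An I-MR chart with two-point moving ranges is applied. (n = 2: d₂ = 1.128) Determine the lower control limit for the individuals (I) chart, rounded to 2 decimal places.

55.91

X̄ = (57.95 + 56.97 + 57.58 + 58.48 + 57.29 + 57.34 + 57.49 + 56.92 + 57.81 + 57.32 + 57.36 + 56.87 + 57.30 + 57.33 + 58.05 + 57.08 + 56.62) / 17 = 57.3976
Moving ranges: 0.98, 0.61, 0.90, 1.19, 0.05, 0.15, 0.57, 0.89, 0.49, 0.04, 0.49, 0.43, 0.03, 0.72, 0.97, 0.46; M̄R̄ = 8.9700 / 16 = 0.5606
LCL = X̄ − 3·M̄R̄/d₂ = 57.3976 − 3 × 0.5606 / 1.128 = 55.9066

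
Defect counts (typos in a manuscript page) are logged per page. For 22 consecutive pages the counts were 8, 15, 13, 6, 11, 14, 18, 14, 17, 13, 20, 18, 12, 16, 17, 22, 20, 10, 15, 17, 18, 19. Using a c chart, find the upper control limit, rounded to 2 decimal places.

c̄ = (8 + 15 + 13 + 6 + 11 + 14 + 18 + 14 + 17 + 13 + 20 + 18 + 12 + 16 + 17 + 22 + 20 + 10 + 15 + 17 + 18 + 19) / 22 = 333 / 22 = 15.1364
UCL = c̄ + 3√c̄ = 15.1364 + 3 × √15.1364 = 15.1364 + 3 × 3.8905 = 26.8080

26.81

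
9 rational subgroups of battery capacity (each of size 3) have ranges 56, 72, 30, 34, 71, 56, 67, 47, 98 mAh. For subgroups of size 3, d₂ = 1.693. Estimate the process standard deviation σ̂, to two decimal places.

R̄ = (56 + 72 + 30 + 34 + 71 + 56 + 67 + 47 + 98) / 9 = 59.0000
σ̂ = R̄ / d₂ = 59.0000 / 1.693 = 34.8494

34.85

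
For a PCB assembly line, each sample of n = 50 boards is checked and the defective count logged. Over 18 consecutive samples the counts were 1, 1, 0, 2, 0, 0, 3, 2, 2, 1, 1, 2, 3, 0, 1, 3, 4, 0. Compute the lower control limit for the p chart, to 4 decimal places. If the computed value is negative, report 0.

0.0000

p̄ = Σdᵢ / (k·n) = 26 / (18 × 50) = 0.02889
LCL = p̄ − 3·√(p̄(1−p̄)/n) = 0.02889 − 3 × 0.02369 = -0.04217 → 0 (negative, so LCL = 0)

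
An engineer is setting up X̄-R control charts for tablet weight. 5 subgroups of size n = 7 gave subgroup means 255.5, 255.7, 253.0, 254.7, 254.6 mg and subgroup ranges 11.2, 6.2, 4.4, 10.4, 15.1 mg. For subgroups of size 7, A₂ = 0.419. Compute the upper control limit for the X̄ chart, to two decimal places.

X̄̄ = (255.5 + 255.7 + 253.0 + 254.7 + 254.6) / 5 = 1273.5000 / 5 = 254.7000
R̄ = (11.2 + 6.2 + 4.4 + 10.4 + 15.1) / 5 = 47.3000 / 5 = 9.4600
UCL = X̄̄ + A₂·R̄ = 254.7000 + 0.419 × 9.4600 = 258.6637

258.66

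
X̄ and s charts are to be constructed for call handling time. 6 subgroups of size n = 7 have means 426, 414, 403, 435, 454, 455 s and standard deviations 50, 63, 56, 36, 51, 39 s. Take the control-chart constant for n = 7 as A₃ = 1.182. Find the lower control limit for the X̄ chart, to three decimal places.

373.052

X̄̄ = (426 + 414 + 403 + 435 + 454 + 455) / 6 = 431.1667
s̄ = (50 + 63 + 56 + 36 + 51 + 39) / 6 = 49.1667
LCL = X̄̄ − A₃·s̄ = 431.1667 − 1.182 × 49.1667 = 373.0517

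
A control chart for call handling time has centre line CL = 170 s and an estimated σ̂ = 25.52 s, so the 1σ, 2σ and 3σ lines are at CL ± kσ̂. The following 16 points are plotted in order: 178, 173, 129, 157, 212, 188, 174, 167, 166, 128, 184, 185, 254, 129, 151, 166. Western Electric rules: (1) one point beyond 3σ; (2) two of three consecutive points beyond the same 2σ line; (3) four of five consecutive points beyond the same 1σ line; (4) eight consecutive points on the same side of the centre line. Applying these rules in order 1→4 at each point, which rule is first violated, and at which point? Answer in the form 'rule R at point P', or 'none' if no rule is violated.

rule 1 at point 13

Zone of each point (C = within 1σ̂, B = 1σ̂–2σ̂, A = 2σ̂–3σ̂, * = beyond 3σ̂; sign = side of CL): 1:+C, 2:+C, 3:-B, 4:-C, 5:+B, 6:+C, 7:+C, 8:-C, 9:-C, 10:-B, 11:+C, 12:+C, 13:+*, 14:-B, 15:-C, 16:-C
Rule 1 (one point beyond the 3σ limits) is satisfied at point 13.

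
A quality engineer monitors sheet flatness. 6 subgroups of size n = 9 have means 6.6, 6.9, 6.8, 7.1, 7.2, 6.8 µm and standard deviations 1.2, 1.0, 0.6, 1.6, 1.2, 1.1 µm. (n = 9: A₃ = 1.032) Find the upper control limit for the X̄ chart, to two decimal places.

8.05

X̄̄ = (6.6 + 6.9 + 6.8 + 7.1 + 7.2 + 6.8) / 6 = 6.9000
s̄ = (1.2 + 1.0 + 0.6 + 1.6 + 1.2 + 1.1) / 6 = 1.1167
UCL = X̄̄ + A₃·s̄ = 6.9000 + 1.032 × 1.1167 = 8.0524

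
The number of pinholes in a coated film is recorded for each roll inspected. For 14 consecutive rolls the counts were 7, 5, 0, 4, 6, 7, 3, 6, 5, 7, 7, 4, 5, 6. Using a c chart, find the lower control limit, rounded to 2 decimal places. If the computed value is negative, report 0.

0.00

c̄ = (7 + 5 + 0 + 4 + 6 + 7 + 3 + 6 + 5 + 7 + 7 + 4 + 5 + 6) / 14 = 72 / 14 = 5.1429
LCL = c̄ − 3√c̄ = 5.1429 − 3 × 2.2678 = -1.6605 → 0 (cannot be negative)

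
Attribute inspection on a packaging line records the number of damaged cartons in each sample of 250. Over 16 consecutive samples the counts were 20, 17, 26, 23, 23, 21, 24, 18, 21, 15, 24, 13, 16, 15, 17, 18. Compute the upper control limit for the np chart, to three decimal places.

32.139

p̄ = Σdᵢ / (k·n) = 311 / (16 × 250) = 0.07775
UCL = np̄ + 3·√(np̄(1−p̄)) = 19.4375 + 3 × √(19.4375×0.92225) = 19.4375 + 3 × 4.2339 = 32.1393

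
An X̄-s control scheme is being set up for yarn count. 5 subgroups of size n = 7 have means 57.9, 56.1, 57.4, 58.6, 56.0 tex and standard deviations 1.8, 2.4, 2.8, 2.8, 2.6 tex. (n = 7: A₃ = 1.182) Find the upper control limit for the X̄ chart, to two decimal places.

X̄̄ = (57.9 + 56.1 + 57.4 + 58.6 + 56.0) / 5 = 57.2000
s̄ = (1.8 + 2.4 + 2.8 + 2.8 + 2.6) / 5 = 2.4800
UCL = X̄̄ + A₃·s̄ = 57.2000 + 1.182 × 2.4800 = 60.1314

60.13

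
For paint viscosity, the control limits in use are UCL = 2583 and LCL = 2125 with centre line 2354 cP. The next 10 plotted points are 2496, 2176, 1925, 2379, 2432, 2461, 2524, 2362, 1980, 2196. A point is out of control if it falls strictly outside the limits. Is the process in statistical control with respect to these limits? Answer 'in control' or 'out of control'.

out of control

Compare each point to [2125, 2583]: sample 3 = 1925 < LCL; sample 9 = 1980 < LCL.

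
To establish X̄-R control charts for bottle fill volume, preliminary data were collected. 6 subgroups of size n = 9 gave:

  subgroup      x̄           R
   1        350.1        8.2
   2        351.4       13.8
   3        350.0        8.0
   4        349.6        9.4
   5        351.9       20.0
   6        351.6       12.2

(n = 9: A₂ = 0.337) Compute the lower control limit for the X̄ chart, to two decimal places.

346.75

X̄̄ = (350.1 + 351.4 + 350.0 + 349.6 + 351.9 + 351.6) / 6 = 2104.6000 / 6 = 350.7667
R̄ = (8.2 + 13.8 + 8.0 + 9.4 + 20.0 + 12.2) / 6 = 71.6000 / 6 = 11.9333
LCL = X̄̄ − A₂·R̄ = 350.7667 − 0.337 × 11.9333 = 346.7451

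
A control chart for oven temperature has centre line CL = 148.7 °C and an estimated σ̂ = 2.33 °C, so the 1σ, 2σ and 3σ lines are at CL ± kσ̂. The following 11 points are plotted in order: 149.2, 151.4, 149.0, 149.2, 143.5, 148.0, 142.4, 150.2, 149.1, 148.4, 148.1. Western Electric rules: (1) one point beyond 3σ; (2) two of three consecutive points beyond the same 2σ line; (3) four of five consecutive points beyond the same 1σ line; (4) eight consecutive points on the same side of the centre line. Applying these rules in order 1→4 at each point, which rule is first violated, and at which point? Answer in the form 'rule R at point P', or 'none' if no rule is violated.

Zone of each point (C = within 1σ̂, B = 1σ̂–2σ̂, A = 2σ̂–3σ̂, * = beyond 3σ̂; sign = side of CL): 1:+C, 2:+B, 3:+C, 4:+C, 5:-A, 6:-C, 7:-A, 8:+C, 9:+C, 10:-C, 11:-C
Rule 2 (two of three consecutive points beyond the same 2σ limit) is satisfied at point 7.

rule 2 at point 7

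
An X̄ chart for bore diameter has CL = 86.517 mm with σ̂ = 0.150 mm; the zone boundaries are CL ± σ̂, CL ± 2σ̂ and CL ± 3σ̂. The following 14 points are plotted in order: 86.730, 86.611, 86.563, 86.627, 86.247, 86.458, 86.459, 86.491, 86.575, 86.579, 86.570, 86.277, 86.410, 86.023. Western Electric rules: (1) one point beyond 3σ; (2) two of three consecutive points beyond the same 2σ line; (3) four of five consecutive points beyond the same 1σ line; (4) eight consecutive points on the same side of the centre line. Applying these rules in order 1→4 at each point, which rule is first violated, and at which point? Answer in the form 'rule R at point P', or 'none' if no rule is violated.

rule 1 at point 14

Zone of each point (C = within 1σ̂, B = 1σ̂–2σ̂, A = 2σ̂–3σ̂, * = beyond 3σ̂; sign = side of CL): 1:+B, 2:+C, 3:+C, 4:+C, 5:-B, 6:-C, 7:-C, 8:-C, 9:+C, 10:+C, 11:+C, 12:-B, 13:-C, 14:-*
Rule 1 (one point beyond the 3σ limits) is satisfied at point 14.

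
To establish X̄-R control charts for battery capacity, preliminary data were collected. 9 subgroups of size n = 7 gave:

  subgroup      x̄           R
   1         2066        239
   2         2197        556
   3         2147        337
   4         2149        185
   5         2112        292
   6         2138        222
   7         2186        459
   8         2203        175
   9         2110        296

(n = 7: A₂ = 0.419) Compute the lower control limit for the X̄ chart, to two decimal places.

2016.79

X̄̄ = (2066 + 2197 + 2147 + 2149 + 2112 + 2138 + 2186 + 2203 + 2110) / 9 = 19308.0000 / 9 = 2145.3333
R̄ = (239 + 556 + 337 + 185 + 292 + 222 + 459 + 175 + 296) / 9 = 2761.0000 / 9 = 306.7778
LCL = X̄̄ − A₂·R̄ = 2145.3333 − 0.419 × 306.7778 = 2016.7934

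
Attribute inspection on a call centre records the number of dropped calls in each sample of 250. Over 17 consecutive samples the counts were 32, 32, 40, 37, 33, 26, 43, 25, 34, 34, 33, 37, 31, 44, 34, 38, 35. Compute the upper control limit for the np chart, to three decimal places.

p̄ = Σdᵢ / (k·n) = 588 / (17 × 250) = 0.13835
UCL = np̄ + 3·√(np̄(1−p̄)) = 34.5882 + 3 × √(34.5882×0.86165) = 34.5882 + 3 × 5.4592 = 50.9658

50.966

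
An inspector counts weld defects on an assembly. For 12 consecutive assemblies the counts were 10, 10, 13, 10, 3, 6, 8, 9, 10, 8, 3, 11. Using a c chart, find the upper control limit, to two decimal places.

17.12

c̄ = (10 + 10 + 13 + 10 + 3 + 6 + 8 + 9 + 10 + 8 + 3 + 11) / 12 = 101 / 12 = 8.4167
UCL = c̄ + 3√c̄ = 8.4167 + 3 × √8.4167 = 8.4167 + 3 × 2.9011 = 17.1201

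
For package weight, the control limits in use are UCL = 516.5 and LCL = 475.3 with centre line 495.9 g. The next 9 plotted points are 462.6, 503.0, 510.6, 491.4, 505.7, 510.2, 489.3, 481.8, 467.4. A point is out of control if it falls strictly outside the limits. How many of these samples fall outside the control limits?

Compare each point to [475.3, 516.5]: sample 1 = 462.6 < LCL; sample 9 = 467.4 < LCL.

2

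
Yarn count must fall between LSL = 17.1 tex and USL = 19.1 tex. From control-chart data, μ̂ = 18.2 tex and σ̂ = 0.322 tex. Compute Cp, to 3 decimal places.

1.035

Cp = (USL − LSL) / (6σ̂) = (19.1 − 17.1) / (6 × 0.322) = 2.0000 / 1.9320 = 1.0352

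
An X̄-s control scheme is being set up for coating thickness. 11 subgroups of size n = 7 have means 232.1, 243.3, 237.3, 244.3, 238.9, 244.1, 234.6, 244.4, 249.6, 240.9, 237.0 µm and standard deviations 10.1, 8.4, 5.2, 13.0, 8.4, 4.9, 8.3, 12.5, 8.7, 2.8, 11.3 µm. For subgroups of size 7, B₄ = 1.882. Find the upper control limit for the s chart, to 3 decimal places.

s̄ = (10.1 + 8.4 + 5.2 + 13.0 + 8.4 + 4.9 + 8.3 + 12.5 + 8.7 + 2.8 + 11.3) / 11 = 8.5091
UCL_s = B₄·s̄ = 1.882 × 8.5091 = 16.0141

16.014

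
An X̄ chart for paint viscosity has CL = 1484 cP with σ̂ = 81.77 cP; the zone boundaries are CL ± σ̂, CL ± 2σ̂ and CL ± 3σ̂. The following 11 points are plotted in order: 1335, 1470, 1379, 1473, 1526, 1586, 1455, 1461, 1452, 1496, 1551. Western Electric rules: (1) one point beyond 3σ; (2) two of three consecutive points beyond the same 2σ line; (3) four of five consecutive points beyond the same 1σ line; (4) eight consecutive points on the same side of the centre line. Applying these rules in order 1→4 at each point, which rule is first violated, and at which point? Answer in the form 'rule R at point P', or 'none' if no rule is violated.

none

Zone of each point (C = within 1σ̂, B = 1σ̂–2σ̂, A = 2σ̂–3σ̂, * = beyond 3σ̂; sign = side of CL): 1:-B, 2:-C, 3:-B, 4:-C, 5:+C, 6:+B, 7:-C, 8:-C, 9:-C, 10:+C, 11:+C
No rule fires across all 11 points.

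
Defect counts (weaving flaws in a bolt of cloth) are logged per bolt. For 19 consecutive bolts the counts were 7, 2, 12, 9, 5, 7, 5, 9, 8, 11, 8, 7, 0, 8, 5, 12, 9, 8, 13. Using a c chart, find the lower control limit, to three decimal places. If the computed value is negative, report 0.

c̄ = (7 + 2 + 12 + 9 + 5 + 7 + 5 + 9 + 8 + 11 + 8 + 7 + 0 + 8 + 5 + 12 + 9 + 8 + 13) / 19 = 145 / 19 = 7.6316
LCL = c̄ − 3√c̄ = 7.6316 − 3 × 2.7625 = -0.6560 → 0 (cannot be negative)

0.000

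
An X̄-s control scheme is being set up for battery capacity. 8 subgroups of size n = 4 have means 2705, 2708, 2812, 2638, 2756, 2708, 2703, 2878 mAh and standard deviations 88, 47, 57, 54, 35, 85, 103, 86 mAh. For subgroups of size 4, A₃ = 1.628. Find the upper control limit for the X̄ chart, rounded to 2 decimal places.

X̄̄ = (2705 + 2708 + 2812 + 2638 + 2756 + 2708 + 2703 + 2878) / 8 = 2738.5000
s̄ = (88 + 47 + 57 + 54 + 35 + 85 + 103 + 86) / 8 = 69.3750
UCL = X̄̄ + A₃·s̄ = 2738.5000 + 1.628 × 69.3750 = 2851.4425

2851.44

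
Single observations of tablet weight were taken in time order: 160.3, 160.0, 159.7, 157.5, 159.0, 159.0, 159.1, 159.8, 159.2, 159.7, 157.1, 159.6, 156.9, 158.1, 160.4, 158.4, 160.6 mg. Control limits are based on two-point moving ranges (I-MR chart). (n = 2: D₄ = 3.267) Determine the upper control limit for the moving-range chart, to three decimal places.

Moving ranges: 0.3, 0.3, 2.2, 1.5, 0.0, 0.1, 0.7, 0.6, 0.5, 2.6, 2.5, 2.7, 1.2, 2.3, 2.0, 2.2; M̄R̄ = 21.7000 / 16 = 1.3562
UCL_MR = D₄·M̄R̄ = 3.267 × 1.3562 = 4.4309

4.431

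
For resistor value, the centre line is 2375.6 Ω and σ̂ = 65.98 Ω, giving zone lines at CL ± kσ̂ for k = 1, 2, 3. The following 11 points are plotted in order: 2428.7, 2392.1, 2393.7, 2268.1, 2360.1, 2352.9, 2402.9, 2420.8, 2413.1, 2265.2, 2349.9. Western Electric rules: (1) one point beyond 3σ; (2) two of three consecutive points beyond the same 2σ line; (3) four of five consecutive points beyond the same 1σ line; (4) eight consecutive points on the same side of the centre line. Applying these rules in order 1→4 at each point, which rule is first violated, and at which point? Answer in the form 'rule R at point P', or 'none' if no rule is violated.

none

Zone of each point (C = within 1σ̂, B = 1σ̂–2σ̂, A = 2σ̂–3σ̂, * = beyond 3σ̂; sign = side of CL): 1:+C, 2:+C, 3:+C, 4:-B, 5:-C, 6:-C, 7:+C, 8:+C, 9:+C, 10:-B, 11:-C
No rule fires across all 11 points.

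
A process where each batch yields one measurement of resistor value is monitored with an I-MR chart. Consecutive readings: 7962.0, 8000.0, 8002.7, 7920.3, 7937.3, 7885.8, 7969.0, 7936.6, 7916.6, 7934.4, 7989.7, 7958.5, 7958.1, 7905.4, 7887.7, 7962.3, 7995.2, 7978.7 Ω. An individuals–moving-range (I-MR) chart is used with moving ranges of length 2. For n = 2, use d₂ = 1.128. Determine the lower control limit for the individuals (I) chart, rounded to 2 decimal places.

X̄ = (7962.0 + 8000.0 + 8002.7 + 7920.3 + 7937.3 + 7885.8 + 7969.0 + 7936.6 + 7916.6 + 7934.4 + 7989.7 + 7958.5 + 7958.1 + 7905.4 + 7887.7 + 7962.3 + 7995.2 + 7978.7) / 18 = 7950.0167
Moving ranges: 38.0, 2.7, 82.4, 17.0, 51.5, 83.2, 32.4, 20.0, 17.8, 55.3, 31.2, 0.4, 52.7, 17.7, 74.6, 32.9, 16.5; M̄R̄ = 626.3000 / 17 = 36.8412
LCL = X̄ − 3·M̄R̄/d₂ = 7950.0167 − 3 × 36.8412 / 1.128 = 7852.0348

7852.03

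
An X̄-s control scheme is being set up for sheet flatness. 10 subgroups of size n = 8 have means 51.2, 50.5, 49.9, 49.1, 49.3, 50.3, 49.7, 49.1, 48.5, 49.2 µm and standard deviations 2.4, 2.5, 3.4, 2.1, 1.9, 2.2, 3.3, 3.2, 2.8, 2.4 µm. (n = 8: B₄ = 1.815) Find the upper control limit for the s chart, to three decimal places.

s̄ = (2.4 + 2.5 + 3.4 + 2.1 + 1.9 + 2.2 + 3.3 + 3.2 + 2.8 + 2.4) / 10 = 2.6200
UCL_s = B₄·s̄ = 1.815 × 2.6200 = 4.7553

4.755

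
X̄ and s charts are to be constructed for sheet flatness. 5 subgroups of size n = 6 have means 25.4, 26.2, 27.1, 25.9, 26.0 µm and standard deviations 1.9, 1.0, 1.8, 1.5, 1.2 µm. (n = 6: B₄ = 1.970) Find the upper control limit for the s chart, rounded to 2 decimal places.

2.92

s̄ = (1.9 + 1.0 + 1.8 + 1.5 + 1.2) / 5 = 1.4800
UCL_s = B₄·s̄ = 1.970 × 1.4800 = 2.9156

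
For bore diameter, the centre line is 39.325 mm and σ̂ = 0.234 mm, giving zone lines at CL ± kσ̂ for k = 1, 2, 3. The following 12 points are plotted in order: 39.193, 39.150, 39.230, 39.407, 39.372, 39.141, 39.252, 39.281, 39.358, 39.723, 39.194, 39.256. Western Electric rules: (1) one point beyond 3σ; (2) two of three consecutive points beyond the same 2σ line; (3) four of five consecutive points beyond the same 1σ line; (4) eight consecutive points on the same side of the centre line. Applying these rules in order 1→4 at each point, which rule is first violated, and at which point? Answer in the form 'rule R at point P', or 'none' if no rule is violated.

Zone of each point (C = within 1σ̂, B = 1σ̂–2σ̂, A = 2σ̂–3σ̂, * = beyond 3σ̂; sign = side of CL): 1:-C, 2:-C, 3:-C, 4:+C, 5:+C, 6:-C, 7:-C, 8:-C, 9:+C, 10:+B, 11:-C, 12:-C
No rule fires across all 12 points.

none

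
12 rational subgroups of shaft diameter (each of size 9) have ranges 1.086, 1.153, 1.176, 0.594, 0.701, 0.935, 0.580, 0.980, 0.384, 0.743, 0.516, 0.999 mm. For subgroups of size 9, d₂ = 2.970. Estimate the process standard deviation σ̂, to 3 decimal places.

0.276

R̄ = (1.086 + 1.153 + 1.176 + 0.594 + 0.701 + 0.935 + 0.580 + 0.980 + 0.384 + 0.743 + 0.516 + 0.999) / 12 = 0.8206
σ̂ = R̄ / d₂ = 0.8206 / 2.970 = 0.2763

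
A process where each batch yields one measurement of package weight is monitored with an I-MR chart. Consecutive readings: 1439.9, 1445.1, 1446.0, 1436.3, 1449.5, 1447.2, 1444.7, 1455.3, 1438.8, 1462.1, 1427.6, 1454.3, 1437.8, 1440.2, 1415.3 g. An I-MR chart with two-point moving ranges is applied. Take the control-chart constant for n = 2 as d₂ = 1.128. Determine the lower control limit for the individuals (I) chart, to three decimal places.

1406.731

X̄ = (1439.9 + 1445.1 + 1446.0 + 1436.3 + 1449.5 + 1447.2 + 1444.7 + 1455.3 + 1438.8 + 1462.1 + 1427.6 + 1454.3 + 1437.8 + 1440.2 + 1415.3) / 15 = 1442.6733
Moving ranges: 5.2, 0.9, 9.7, 13.2, 2.3, 2.5, 10.6, 16.5, 23.3, 34.5, 26.7, 16.5, 2.4, 24.9; M̄R̄ = 189.2000 / 14 = 13.5143
LCL = X̄ − 3·M̄R̄/d₂ = 1442.6733 − 3 × 13.5143 / 1.128 = 1406.7311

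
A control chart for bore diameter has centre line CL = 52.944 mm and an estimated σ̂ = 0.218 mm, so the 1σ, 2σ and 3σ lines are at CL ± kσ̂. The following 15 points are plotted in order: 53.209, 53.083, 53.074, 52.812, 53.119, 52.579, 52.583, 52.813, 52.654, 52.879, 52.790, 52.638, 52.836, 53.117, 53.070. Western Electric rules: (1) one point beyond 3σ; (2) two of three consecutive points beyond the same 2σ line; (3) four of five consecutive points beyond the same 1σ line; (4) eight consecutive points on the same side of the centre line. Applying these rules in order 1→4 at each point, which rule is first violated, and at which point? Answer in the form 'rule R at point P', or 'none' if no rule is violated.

rule 4 at point 13

Zone of each point (C = within 1σ̂, B = 1σ̂–2σ̂, A = 2σ̂–3σ̂, * = beyond 3σ̂; sign = side of CL): 1:+B, 2:+C, 3:+C, 4:-C, 5:+C, 6:-B, 7:-B, 8:-C, 9:-B, 10:-C, 11:-C, 12:-B, 13:-C, 14:+C, 15:+C
Rule 4 (eight consecutive points on the same side of the centre line) is satisfied at point 13.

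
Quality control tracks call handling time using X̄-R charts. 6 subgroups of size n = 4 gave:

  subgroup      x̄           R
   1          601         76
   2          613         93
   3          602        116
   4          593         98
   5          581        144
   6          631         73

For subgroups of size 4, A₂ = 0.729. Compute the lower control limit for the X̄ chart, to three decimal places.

X̄̄ = (601 + 613 + 602 + 593 + 581 + 631) / 6 = 3621.0000 / 6 = 603.5000
R̄ = (76 + 93 + 116 + 98 + 144 + 73) / 6 = 600.0000 / 6 = 100.0000
LCL = X̄̄ − A₂·R̄ = 603.5000 − 0.729 × 100.0000 = 530.6000

530.600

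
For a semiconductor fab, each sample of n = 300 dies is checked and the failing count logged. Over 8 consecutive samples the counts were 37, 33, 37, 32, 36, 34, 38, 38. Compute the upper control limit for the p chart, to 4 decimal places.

p̄ = Σdᵢ / (k·n) = 285 / (8 × 300) = 0.11875
UCL = p̄ + 3·√(p̄(1−p̄)/n) = 0.11875 + 3 × √(0.11875×0.88125/300) = 0.11875 + 3 × 0.01868 = 0.17478

0.1748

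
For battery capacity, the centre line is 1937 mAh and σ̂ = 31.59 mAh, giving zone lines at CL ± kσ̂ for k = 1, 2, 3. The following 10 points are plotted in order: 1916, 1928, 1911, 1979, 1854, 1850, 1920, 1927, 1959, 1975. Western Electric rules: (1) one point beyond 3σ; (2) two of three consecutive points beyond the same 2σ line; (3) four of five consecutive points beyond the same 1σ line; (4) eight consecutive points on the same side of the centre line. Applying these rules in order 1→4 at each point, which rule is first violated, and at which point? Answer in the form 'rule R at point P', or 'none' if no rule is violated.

Zone of each point (C = within 1σ̂, B = 1σ̂–2σ̂, A = 2σ̂–3σ̂, * = beyond 3σ̂; sign = side of CL): 1:-C, 2:-C, 3:-C, 4:+B, 5:-A, 6:-A, 7:-C, 8:-C, 9:+C, 10:+B
Rule 2 (two of three consecutive points beyond the same 2σ limit) is satisfied at point 6.

rule 2 at point 6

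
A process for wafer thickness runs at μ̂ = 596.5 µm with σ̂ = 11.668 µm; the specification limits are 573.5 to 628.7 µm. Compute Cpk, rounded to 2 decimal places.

0.66

Cpu = (USL − μ̂) / (3σ̂) = (628.7 − 596.5) / (3 × 11.668) = 0.9199; Cpl = (μ̂ − LSL) / (3σ̂) = (596.5 − 573.5) / (3 × 11.668) = 0.6571; Cpk = min(Cpu, Cpl) = 0.6571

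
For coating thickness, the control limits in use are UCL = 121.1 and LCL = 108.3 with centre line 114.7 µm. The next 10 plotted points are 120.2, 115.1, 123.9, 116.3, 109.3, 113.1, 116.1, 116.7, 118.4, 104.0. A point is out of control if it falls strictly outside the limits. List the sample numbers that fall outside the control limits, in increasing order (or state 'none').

Compare each point to [108.3, 121.1]: sample 3 = 123.9 > UCL; sample 10 = 104.0 < LCL.

3, 10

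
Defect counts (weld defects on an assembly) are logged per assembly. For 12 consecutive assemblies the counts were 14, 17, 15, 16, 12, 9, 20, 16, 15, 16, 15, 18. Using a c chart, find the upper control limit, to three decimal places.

c̄ = (14 + 17 + 15 + 16 + 12 + 9 + 20 + 16 + 15 + 16 + 15 + 18) / 12 = 183 / 12 = 15.2500
UCL = c̄ + 3√c̄ = 15.2500 + 3 × √15.2500 = 15.2500 + 3 × 3.9051 = 26.9654

26.965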